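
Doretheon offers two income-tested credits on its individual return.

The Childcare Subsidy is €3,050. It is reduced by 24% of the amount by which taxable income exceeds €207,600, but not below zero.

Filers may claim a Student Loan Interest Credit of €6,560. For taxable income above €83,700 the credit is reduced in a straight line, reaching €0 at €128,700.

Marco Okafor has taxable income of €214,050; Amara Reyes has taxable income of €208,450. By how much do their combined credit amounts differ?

€1,344

Marco (€214,050): Childcare Subsidy: 24% of the €6,450 excess over €207,600 is €1,548; credit = €3,050 − €1,548 = €1,502. Student Loan Interest Credit: €214,050 is at or above €128,700, so the credit is €0. total €1,502 + €0 = €1,502
Amara (€208,450): Childcare Subsidy: 24% of the €850 excess over €207,600 is €204; credit = €3,050 − €204 = €2,846. Student Loan Interest Credit: €208,450 is at or above €128,700, so the credit is €0. total €2,846 + €0 = €2,846
Difference: |€1,502 − €2,846| = €1,344.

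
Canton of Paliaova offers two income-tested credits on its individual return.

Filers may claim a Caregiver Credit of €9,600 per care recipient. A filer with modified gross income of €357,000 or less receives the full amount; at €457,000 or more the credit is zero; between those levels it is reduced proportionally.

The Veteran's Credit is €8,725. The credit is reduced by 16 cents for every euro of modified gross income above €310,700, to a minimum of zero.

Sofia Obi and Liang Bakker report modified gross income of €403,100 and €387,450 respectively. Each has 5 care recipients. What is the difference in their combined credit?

€7,512

Sofia (€403,100): Caregiver Credit: base = 5 × €9,600 = €48,000. €403,100 is €46,100 into a €100,000 phase-out range, leaving 53,900/100,000 of the credit: €48,000 × 53,900/100,000 = €25,872. Veteran's Credit: 16% of the €92,400 excess over €310,700 is €14,784 ≥ base, so the credit is €0. total €25,872 + €0 = €25,872
Liang (€387,450): Caregiver Credit: base = 5 × €9,600 = €48,000. €387,450 is €30,450 into a €100,000 phase-out range, leaving 69,550/100,000 of the credit: €48,000 × 69,550/100,000 = €33,384. Veteran's Credit: 16% of the €76,750 excess over €310,700 is €12,280 ≥ base, so the credit is €0. total €33,384 + €0 = €33,384
Difference: |€25,872 − €33,384| = €7,512.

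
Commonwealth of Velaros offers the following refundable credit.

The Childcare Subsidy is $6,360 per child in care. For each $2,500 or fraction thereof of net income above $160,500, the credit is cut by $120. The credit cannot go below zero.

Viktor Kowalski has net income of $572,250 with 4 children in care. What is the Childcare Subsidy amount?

$5,640

Childcare Subsidy: base = 4 × $6,360 = $25,440. income exceeds $160,500 by $411,750, which is 165 full-or-partial $2,500 increments; reduction = 165 × $120 = $19,800, leaving $5,640.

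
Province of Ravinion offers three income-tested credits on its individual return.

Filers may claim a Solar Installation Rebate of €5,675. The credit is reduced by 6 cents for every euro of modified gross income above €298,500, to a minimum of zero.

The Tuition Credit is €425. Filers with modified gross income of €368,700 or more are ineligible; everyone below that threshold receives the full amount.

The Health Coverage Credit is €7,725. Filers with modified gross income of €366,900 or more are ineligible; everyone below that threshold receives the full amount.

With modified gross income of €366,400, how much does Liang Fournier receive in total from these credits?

€9,751

Solar Installation Rebate: 6% of the €67,900 excess over €298,500 is €4,074; credit = €5,675 − €4,074 = €1,601.
Tuition Credit: €366,400 is below the €368,700 cutoff, so the full €425 applies.
Health Coverage Credit: €366,400 is below the €366,900 cutoff, so the full €7,725 applies.
Total: €1,601 + €425 + €7,725 = €9,751.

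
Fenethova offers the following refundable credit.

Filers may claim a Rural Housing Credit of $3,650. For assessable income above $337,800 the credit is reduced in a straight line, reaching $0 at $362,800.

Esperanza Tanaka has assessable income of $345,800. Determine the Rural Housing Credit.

$2,482

Rural Housing Credit: $345,800 is $8,000 into a $25,000 phase-out range, leaving 17,000/25,000 of the credit: $3,650 × 17,000/25,000 = $2,482.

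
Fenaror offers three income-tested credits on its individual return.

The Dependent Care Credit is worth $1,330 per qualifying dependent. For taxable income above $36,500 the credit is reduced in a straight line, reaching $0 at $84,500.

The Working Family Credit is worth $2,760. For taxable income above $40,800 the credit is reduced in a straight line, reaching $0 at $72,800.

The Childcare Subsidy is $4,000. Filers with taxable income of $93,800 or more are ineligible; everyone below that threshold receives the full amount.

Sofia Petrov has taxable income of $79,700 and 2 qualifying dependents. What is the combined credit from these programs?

Dependent Care Credit: base = 2 × $1,330 = $2,660. $79,700 is $43,200 into a $48,000 phase-out range, leaving 4,800/48,000 of the credit: $2,660 × 4,800/48,000 = $266.
Working Family Credit: $79,700 is at or above $72,800, so the credit is $0.
Childcare Subsidy: $79,700 is below the $93,800 cutoff, so the full $4,000 applies.
Total: $266 + $0 + $4,000 = $4,266.

$4,266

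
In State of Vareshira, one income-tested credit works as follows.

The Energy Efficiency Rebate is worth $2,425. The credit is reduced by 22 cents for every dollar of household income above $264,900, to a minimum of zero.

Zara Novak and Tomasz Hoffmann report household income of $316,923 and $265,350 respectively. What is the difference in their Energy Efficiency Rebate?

$2,326

Zara ($316,923): Energy Efficiency Rebate: 22% of the $52,023 excess over $264,900 is $11,445.06 ≥ base, so the credit is $0.
Tomasz ($265,350): Energy Efficiency Rebate: 22% of the $450 excess over $264,900 is $99; credit = $2,425 − $99 = $2,326.
Difference: |$0 − $2,326| = $2,326.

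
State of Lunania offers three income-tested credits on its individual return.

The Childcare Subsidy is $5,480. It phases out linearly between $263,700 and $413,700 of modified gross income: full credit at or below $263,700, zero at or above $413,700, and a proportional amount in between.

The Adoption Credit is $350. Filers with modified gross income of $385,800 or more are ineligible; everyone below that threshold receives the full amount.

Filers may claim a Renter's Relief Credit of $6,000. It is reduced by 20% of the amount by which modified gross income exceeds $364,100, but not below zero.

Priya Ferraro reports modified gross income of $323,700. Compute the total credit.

$9,638

Childcare Subsidy: $323,700 is $60,000 into a $150,000 phase-out range, leaving 90,000/150,000 of the credit: $5,480 × 90,000/150,000 = $3,288.
Adoption Credit: $323,700 is below the $385,800 cutoff, so the full $350 applies.
Renter's Relief Credit: $323,700 is at or below the $364,100 threshold, so the full $6,000 applies.
Total: $3,288 + $350 + $6,000 = $9,638.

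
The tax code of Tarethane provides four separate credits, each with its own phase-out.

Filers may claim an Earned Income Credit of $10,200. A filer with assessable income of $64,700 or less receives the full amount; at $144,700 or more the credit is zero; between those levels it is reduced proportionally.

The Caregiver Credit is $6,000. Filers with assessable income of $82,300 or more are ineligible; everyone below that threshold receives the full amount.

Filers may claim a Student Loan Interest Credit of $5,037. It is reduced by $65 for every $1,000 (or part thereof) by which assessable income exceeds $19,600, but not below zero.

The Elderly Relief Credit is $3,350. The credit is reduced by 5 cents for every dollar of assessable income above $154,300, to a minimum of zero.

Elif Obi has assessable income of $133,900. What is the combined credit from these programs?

$4,727

Earned Income Credit: $133,900 is $69,200 into a $80,000 phase-out range, leaving 10,800/80,000 of the credit: $10,200 × 10,800/80,000 = $1,377.
Caregiver Credit: $133,900 meets or exceeds the $82,300 cutoff, so the credit is $0.
Student Loan Interest Credit: income exceeds $19,600 by $114,300 → 115 increments × $65 = $7,475 ≥ base, so the credit is $0.
Elderly Relief Credit: $133,900 is at or below the $154,300 threshold, so the full $3,350 applies.
Total: $1,377 + $0 + $0 + $3,350 = $4,727.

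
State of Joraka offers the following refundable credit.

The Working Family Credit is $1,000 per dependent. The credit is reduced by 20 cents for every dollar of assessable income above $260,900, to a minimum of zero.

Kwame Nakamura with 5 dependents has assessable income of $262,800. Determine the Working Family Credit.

$4,620

Working Family Credit: base = 5 × $1,000 = $5,000. 20% of the $1,900 excess over $260,900 is $380; credit = $5,000 − $380 = $4,620.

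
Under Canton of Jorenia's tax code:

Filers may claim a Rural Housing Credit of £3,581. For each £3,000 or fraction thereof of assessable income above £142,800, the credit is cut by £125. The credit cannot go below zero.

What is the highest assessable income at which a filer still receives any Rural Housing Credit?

£226,800

After 28 increments the reduction is 28 × £125 = £3,500, leaving £81; one more increment wipes it out. Increment 28 ends at excess 28 × £3,000 = £84,000, so the highest qualifying income is £142,800 + £84,000 = £226,800.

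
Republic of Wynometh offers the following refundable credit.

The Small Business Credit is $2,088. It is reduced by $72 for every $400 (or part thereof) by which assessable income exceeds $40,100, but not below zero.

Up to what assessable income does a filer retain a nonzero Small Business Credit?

$51,300

After 28 increments the reduction is 28 × $72 = $2,016, leaving $72; one more increment wipes it out. Increment 28 ends at excess 28 × $400 = $11,200, so the highest qualifying income is $40,100 + $11,200 = $51,300.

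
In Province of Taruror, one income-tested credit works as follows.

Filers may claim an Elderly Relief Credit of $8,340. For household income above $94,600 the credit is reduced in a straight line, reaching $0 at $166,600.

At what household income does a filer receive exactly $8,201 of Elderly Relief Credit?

$8,201 is 8,201/8,340 of the full $8,340, so 139/8,340 of the $72,000 range has been used: income = $94,600 + $72,000 × 139/8,340 = $95,800.

$95,800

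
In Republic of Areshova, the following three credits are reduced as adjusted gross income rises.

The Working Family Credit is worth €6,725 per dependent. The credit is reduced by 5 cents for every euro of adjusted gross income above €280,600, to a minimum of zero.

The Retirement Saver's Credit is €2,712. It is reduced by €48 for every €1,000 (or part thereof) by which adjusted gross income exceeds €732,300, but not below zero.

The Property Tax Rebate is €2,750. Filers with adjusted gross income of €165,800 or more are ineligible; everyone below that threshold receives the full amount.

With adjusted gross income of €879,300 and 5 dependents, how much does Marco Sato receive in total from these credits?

€3,690

Working Family Credit: base = 5 × €6,725 = €33,625. 5% of the €598,700 excess over €280,600 is €29,935; credit = €33,625 − €29,935 = €3,690.
Retirement Saver's Credit: income exceeds €732,300 by €147,000 → 147 increments × €48 = €7,056 ≥ base, so the credit is €0.
Property Tax Rebate: €879,300 meets or exceeds the €165,800 cutoff, so the credit is €0.
Total: €3,690 + €0 + €0 = €3,690.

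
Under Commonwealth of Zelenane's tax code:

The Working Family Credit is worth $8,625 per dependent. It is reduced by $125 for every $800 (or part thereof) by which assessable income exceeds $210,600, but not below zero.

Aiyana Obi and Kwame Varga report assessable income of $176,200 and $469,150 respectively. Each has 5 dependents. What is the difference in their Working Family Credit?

$40,500

Aiyana ($176,200): Working Family Credit: base = 5 × $8,625 = $43,125. $176,200 is at or below the $210,600 threshold, so the full $43,125 applies.
Kwame ($469,150): Working Family Credit: base = 5 × $8,625 = $43,125. income exceeds $210,600 by $258,550, which is 324 full-or-partial $800 increments; reduction = 324 × $125 = $40,500, leaving $2,625.
Difference: |$43,125 − $2,625| = $40,500.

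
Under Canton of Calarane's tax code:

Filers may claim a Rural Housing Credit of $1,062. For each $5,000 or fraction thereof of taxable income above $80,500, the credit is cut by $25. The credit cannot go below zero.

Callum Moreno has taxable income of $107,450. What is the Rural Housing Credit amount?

$912

Rural Housing Credit: income exceeds $80,500 by $26,950, which is 6 full-or-partial $5,000 increments; reduction = 6 × $25 = $150, leaving $912.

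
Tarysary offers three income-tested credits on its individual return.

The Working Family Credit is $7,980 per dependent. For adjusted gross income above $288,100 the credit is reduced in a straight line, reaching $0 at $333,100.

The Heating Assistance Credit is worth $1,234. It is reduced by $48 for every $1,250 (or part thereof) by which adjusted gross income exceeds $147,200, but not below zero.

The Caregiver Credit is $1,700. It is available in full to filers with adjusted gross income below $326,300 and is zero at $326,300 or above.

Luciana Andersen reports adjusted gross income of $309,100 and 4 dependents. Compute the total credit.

Working Family Credit: base = 4 × $7,980 = $31,920. $309,100 is $21,000 into a $45,000 phase-out range, leaving 24,000/45,000 of the credit: $31,920 × 24,000/45,000 = $17,024.
Heating Assistance Credit: income exceeds $147,200 by $161,900 → 130 increments × $48 = $6,240 ≥ base, so the credit is $0.
Caregiver Credit: $309,100 is below the $326,300 cutoff, so the full $1,700 applies.
Total: $17,024 + $0 + $1,700 = $18,724.

$18,724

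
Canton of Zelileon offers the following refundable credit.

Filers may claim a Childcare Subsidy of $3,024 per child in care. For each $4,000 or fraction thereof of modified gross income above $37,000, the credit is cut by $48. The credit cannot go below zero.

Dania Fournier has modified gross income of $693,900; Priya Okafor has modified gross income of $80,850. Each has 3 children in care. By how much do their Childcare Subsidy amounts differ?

Dania ($693,900): Childcare Subsidy: base = 3 × $3,024 = $9,072. income exceeds $37,000 by $656,900, which is 165 full-or-partial $4,000 increments; reduction = 165 × $48 = $7,920, leaving $1,152.
Priya ($80,850): Childcare Subsidy: base = 3 × $3,024 = $9,072. income exceeds $37,000 by $43,850, which is 11 full-or-partial $4,000 increments; reduction = 11 × $48 = $528, leaving $8,544.
Difference: |$1,152 − $8,544| = $7,392.

$7,392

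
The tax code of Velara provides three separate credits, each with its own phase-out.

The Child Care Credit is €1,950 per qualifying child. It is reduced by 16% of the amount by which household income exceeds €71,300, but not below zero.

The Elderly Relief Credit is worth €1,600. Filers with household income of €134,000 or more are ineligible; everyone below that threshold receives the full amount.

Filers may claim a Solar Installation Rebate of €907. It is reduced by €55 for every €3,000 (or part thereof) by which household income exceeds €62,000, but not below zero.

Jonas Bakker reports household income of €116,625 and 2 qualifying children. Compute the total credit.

€1,600

Child Care Credit: base = 2 × €1,950 = €3,900. 16% of the €45,325 excess over €71,300 is €7,252 ≥ base, so the credit is €0.
Elderly Relief Credit: €116,625 is below the €134,000 cutoff, so the full €1,600 applies.
Solar Installation Rebate: income exceeds €62,000 by €54,625 → 19 increments × €55 = €1,045 ≥ base, so the credit is €0.
Total: €0 + €1,600 + €0 = €1,600.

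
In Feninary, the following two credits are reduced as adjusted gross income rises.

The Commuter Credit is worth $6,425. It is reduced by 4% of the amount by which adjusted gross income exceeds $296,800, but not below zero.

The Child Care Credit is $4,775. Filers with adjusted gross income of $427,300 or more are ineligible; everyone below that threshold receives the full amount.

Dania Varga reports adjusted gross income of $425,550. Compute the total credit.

Commuter Credit: 4% of the $128,750 excess over $296,800 is $5,150; credit = $6,425 − $5,150 = $1,275.
Child Care Credit: $425,550 is below the $427,300 cutoff, so the full $4,775 applies.
Total: $1,275 + $4,775 = $6,050.

$6,050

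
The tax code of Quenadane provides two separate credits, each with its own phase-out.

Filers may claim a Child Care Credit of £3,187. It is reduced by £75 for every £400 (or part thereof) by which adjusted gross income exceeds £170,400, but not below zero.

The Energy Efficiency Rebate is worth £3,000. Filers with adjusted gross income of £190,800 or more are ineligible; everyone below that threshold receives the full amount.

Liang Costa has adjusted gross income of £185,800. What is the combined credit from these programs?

£3,262

Child Care Credit: income exceeds £170,400 by £15,400, which is 39 full-or-partial £400 increments; reduction = 39 × £75 = £2,925, leaving £262.
Energy Efficiency Rebate: £185,800 is below the £190,800 cutoff, so the full £3,000 applies.
Total: £262 + £3,000 = £3,262.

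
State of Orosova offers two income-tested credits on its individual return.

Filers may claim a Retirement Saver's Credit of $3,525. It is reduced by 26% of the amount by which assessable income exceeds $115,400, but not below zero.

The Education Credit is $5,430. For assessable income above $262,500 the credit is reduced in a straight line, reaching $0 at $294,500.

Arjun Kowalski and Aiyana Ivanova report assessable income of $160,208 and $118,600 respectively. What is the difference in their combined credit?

Arjun ($160,208): Retirement Saver's Credit: 26% of the $44,808 excess over $115,400 is $11,650.08 ≥ base, so the credit is $0. Education Credit: $160,208 is at or below the $262,500 threshold, so the full $5,430 applies. total $0 + $5,430 = $5,430
Aiyana ($118,600): Retirement Saver's Credit: 26% of the $3,200 excess over $115,400 is $832; credit = $3,525 − $832 = $2,693. Education Credit: $118,600 is at or below the $262,500 threshold, so the full $5,430 applies. total $2,693 + $5,430 = $8,123
Difference: |$5,430 − $8,123| = $2,693.

$2,693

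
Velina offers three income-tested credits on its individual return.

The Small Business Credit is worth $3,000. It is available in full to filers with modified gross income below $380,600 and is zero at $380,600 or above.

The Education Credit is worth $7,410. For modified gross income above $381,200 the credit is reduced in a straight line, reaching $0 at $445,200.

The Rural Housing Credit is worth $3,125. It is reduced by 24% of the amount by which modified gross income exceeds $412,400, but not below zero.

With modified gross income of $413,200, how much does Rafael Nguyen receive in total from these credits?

Small Business Credit: $413,200 meets or exceeds the $380,600 cutoff, so the credit is $0.
Education Credit: $413,200 is $32,000 into a $64,000 phase-out range, leaving 32,000/64,000 of the credit: $7,410 × 32,000/64,000 = $3,705.
Rural Housing Credit: 24% of the $800 excess over $412,400 is $192; credit = $3,125 − $192 = $2,933.
Total: $0 + $3,705 + $2,933 = $6,638.

$6,638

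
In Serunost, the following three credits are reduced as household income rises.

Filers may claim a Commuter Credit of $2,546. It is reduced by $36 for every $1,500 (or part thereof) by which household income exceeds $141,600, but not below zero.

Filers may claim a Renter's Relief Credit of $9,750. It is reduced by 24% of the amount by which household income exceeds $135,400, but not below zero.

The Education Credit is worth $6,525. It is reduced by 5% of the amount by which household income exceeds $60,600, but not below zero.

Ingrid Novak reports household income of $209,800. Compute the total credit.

$890

Commuter Credit: income exceeds $141,600 by $68,200, which is 46 full-or-partial $1,500 increments; reduction = 46 × $36 = $1,656, leaving $890.
Renter's Relief Credit: 24% of the $74,400 excess over $135,400 is $17,856 ≥ base, so the credit is $0.
Education Credit: 5% of the $149,200 excess over $60,600 is $7,460 ≥ base, so the credit is $0.
Total: $890 + $0 + $0 = $890.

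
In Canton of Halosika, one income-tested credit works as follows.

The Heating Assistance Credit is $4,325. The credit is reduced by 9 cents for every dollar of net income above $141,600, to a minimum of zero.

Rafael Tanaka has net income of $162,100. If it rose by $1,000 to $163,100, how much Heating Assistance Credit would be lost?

$90

At $162,100 — 9% of the $20,500 excess over $141,600 is $1,845; credit = $4,325 − $1,845 = $2,480.
At $163,100 — 9% of the $21,500 excess over $141,600 is $1,935; credit = $4,325 − $1,935 = $2,390.
Lost: $2,480 − $2,390 = $90.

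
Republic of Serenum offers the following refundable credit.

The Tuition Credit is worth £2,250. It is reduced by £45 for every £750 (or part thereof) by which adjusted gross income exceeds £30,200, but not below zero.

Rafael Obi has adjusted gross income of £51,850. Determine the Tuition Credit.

£945

Tuition Credit: income exceeds £30,200 by £21,650, which is 29 full-or-partial £750 increments; reduction = 29 × £45 = £1,305, leaving £945.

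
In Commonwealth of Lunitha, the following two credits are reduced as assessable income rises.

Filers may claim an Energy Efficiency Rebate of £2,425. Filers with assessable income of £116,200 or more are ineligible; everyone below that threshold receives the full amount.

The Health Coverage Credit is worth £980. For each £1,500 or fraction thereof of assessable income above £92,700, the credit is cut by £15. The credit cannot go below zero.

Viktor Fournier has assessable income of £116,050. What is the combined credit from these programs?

Energy Efficiency Rebate: £116,050 is below the £116,200 cutoff, so the full £2,425 applies.
Health Coverage Credit: income exceeds £92,700 by £23,350, which is 16 full-or-partial £1,500 increments; reduction = 16 × £15 = £240, leaving £740.
Total: £2,425 + £740 = £3,165.

£3,165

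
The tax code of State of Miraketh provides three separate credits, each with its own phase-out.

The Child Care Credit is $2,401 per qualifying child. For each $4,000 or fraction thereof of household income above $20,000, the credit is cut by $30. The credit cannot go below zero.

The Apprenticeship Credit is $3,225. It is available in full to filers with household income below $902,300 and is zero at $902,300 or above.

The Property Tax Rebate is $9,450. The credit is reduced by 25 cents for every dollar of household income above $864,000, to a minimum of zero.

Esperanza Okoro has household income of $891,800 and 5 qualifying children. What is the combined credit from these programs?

Child Care Credit: base = 5 × $2,401 = $12,005. income exceeds $20,000 by $871,800, which is 218 full-or-partial $4,000 increments; reduction = 218 × $30 = $6,540, leaving $5,465.
Apprenticeship Credit: $891,800 is below the $902,300 cutoff, so the full $3,225 applies.
Property Tax Rebate: 25% of the $27,800 excess over $864,000 is $6,950; credit = $9,450 − $6,950 = $2,500.
Total: $5,465 + $3,225 + $2,500 = $11,190.

$11,190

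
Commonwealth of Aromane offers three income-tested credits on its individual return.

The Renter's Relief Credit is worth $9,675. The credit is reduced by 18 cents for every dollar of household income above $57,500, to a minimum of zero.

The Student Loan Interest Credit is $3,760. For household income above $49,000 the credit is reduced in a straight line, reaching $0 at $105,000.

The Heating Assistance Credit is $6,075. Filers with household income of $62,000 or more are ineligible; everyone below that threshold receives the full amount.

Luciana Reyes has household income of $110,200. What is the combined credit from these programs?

$189

Renter's Relief Credit: 18% of the $52,700 excess over $57,500 is $9,486; credit = $9,675 − $9,486 = $189.
Student Loan Interest Credit: $110,200 is at or above $105,000, so the credit is $0.
Heating Assistance Credit: $110,200 meets or exceeds the $62,000 cutoff, so the credit is $0.
Total: $189 + $0 + $0 = $189.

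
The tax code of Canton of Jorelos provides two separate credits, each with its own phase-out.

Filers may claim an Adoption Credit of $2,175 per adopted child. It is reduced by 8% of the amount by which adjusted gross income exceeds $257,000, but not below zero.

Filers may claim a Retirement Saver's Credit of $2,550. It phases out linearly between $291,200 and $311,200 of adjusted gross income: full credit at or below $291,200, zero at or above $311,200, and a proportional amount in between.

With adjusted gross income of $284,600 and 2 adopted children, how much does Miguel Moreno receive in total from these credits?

$4,692

Adoption Credit: base = 2 × $2,175 = $4,350. 8% of the $27,600 excess over $257,000 is $2,208; credit = $4,350 − $2,208 = $2,142.
Retirement Saver's Credit: $284,600 is at or below the $291,200 threshold, so the full $2,550 applies.
Total: $2,142 + $2,550 = $4,692.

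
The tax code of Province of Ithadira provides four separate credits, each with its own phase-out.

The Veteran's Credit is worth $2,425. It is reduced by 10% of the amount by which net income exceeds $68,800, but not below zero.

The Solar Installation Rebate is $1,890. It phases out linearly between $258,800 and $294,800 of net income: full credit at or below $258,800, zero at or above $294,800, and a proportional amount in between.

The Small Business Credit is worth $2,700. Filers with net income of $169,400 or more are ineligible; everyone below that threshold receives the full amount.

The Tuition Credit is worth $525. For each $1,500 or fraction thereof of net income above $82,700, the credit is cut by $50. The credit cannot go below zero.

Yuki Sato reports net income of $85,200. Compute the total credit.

$5,800

Veteran's Credit: 10% of the $16,400 excess over $68,800 is $1,640; credit = $2,425 − $1,640 = $785.
Solar Installation Rebate: $85,200 is at or below the $258,800 threshold, so the full $1,890 applies.
Small Business Credit: $85,200 is below the $169,400 cutoff, so the full $2,700 applies.
Tuition Credit: income exceeds $82,700 by $2,500, which is 2 full-or-partial $1,500 increments; reduction = 2 × $50 = $100, leaving $425.
Total: $785 + $1,890 + $2,700 + $425 = $5,800.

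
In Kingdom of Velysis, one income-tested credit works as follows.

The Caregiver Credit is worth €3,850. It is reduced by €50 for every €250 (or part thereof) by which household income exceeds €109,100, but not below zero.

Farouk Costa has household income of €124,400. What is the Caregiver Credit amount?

Caregiver Credit: income exceeds €109,100 by €15,300, which is 62 full-or-partial €250 increments; reduction = 62 × €50 = €3,100, leaving €750.

€750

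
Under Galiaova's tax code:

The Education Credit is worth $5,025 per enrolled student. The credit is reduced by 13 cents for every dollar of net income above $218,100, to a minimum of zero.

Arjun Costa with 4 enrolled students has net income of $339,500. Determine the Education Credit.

Education Credit: base = 4 × $5,025 = $20,100. 13% of the $121,400 excess over $218,100 is $15,782; credit = $20,100 − $15,782 = $4,318.

$4,318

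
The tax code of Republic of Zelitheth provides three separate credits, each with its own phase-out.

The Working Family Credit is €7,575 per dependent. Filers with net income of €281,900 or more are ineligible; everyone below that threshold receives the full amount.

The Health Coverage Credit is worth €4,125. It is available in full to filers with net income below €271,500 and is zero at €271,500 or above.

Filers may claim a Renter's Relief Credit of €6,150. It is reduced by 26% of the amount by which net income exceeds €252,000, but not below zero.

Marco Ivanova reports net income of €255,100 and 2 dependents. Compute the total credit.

Working Family Credit: base = 2 × €7,575 = €15,150. €255,100 is below the €281,900 cutoff, so the full €15,150 applies.
Health Coverage Credit: €255,100 is below the €271,500 cutoff, so the full €4,125 applies.
Renter's Relief Credit: 26% of the €3,100 excess over €252,000 is €806; credit = €6,150 − €806 = €5,344.
Total: €15,150 + €4,125 + €5,344 = €24,619.

€24,619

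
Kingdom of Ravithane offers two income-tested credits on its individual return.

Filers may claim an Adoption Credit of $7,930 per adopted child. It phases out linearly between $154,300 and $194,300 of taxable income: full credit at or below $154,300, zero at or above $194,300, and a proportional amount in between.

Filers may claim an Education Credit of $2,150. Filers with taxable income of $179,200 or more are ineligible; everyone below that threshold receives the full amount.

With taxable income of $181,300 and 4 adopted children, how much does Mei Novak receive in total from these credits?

$10,309

Adoption Credit: base = 4 × $7,930 = $31,720. $181,300 is $27,000 into a $40,000 phase-out range, leaving 13,000/40,000 of the credit: $31,720 × 13,000/40,000 = $10,309.
Education Credit: $181,300 meets or exceeds the $179,200 cutoff, so the credit is $0.
Total: $10,309 + $0 = $10,309.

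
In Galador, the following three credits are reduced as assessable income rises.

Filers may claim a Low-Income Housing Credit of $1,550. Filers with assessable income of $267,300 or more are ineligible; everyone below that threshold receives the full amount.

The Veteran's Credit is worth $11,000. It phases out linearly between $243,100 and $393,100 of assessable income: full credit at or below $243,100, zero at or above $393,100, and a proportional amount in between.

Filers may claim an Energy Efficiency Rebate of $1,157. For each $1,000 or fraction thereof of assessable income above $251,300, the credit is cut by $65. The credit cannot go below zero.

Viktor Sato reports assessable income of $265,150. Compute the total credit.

$11,180

Low-Income Housing Credit: $265,150 is below the $267,300 cutoff, so the full $1,550 applies.
Veteran's Credit: $265,150 is $22,050 into a $150,000 phase-out range, leaving 127,950/150,000 of the credit: $11,000 × 127,950/150,000 = $9,383.
Energy Efficiency Rebate: income exceeds $251,300 by $13,850, which is 14 full-or-partial $1,000 increments; reduction = 14 × $65 = $910, leaving $247.
Total: $1,550 + $9,383 + $247 = $11,180.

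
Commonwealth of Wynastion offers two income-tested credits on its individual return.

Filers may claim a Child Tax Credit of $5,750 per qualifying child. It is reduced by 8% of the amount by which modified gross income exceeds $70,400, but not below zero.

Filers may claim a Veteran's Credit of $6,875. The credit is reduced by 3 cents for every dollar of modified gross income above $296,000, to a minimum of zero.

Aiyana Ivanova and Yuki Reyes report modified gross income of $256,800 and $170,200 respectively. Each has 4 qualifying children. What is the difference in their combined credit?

Aiyana ($256,800): Child Tax Credit: base = 4 × $5,750 = $23,000. 8% of the $186,400 excess over $70,400 is $14,912; credit = $23,000 − $14,912 = $8,088. Veteran's Credit: $256,800 is at or below the $296,000 threshold, so the full $6,875 applies. total $8,088 + $6,875 = $14,963
Yuki ($170,200): Child Tax Credit: base = 4 × $5,750 = $23,000. 8% of the $99,800 excess over $70,400 is $7,984; credit = $23,000 − $7,984 = $15,016. Veteran's Credit: $170,200 is at or below the $296,000 threshold, so the full $6,875 applies. total $15,016 + $6,875 = $21,891
Difference: |$14,963 − $21,891| = $6,928.

$6,928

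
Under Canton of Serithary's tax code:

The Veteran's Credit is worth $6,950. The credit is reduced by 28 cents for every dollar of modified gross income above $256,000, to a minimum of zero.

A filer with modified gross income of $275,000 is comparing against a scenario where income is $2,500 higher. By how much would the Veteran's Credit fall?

At $275,000 — 28% of the $19,000 excess over $256,000 is $5,320; credit = $6,950 − $5,320 = $1,630.
At $277,500 — 28% of the $21,500 excess over $256,000 is $6,020; credit = $6,950 − $6,020 = $930.
Lost: $1,630 − $930 = $700.

$700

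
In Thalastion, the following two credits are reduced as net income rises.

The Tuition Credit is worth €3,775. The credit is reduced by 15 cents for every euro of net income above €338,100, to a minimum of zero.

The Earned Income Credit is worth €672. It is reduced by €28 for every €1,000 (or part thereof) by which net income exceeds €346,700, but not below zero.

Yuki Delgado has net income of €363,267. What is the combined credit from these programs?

€196

Tuition Credit: 15% of the €25,167 excess over €338,100 is €3,775.05 ≥ base, so the credit is €0.
Earned Income Credit: income exceeds €346,700 by €16,567, which is 17 full-or-partial €1,000 increments; reduction = 17 × €28 = €476, leaving €196.
Total: €0 + €196 = €196.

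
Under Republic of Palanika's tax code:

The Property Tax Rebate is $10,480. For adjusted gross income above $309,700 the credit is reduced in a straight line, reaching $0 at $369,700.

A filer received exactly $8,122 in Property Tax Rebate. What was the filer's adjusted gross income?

$8,122 is 8,122/10,480 of the full $10,480, so 2,358/10,480 of the $60,000 range has been used: income = $309,700 + $60,000 × 2,358/10,480 = $323,200.

$323,200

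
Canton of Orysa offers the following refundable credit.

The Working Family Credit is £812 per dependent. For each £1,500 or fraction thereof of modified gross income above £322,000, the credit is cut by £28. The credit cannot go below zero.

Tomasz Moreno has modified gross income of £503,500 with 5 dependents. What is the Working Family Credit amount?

£672

Working Family Credit: base = 5 × £812 = £4,060. income exceeds £322,000 by £181,500, which is 121 full-or-partial £1,500 increments; reduction = 121 × £28 = £3,388, leaving £672.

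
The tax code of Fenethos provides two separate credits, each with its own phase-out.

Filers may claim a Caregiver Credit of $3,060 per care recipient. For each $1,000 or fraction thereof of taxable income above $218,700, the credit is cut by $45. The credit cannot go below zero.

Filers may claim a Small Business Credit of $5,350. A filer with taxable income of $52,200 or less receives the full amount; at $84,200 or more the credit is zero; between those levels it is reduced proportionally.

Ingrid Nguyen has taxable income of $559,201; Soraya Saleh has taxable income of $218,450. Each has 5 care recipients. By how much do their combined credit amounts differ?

$15,300

Ingrid ($559,201): Caregiver Credit: base = 5 × $3,060 = $15,300. income exceeds $218,700 by $340,501 → 341 increments × $45 = $15,345 ≥ base, so the credit is $0. Small Business Credit: $559,201 is at or above $84,200, so the credit is $0. total $0 + $0 = $0
Soraya ($218,450): Caregiver Credit: base = 5 × $3,060 = $15,300. $218,450 is at or below the $218,700 threshold, so the full $15,300 applies. Small Business Credit: $218,450 is at or above $84,200, so the credit is $0. total $15,300 + $0 = $15,300
Difference: |$0 − $15,300| = $15,300.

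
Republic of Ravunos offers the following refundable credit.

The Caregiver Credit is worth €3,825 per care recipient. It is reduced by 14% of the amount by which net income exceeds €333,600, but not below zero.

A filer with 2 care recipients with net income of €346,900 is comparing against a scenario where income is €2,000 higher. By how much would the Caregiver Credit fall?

At €346,900 — base = 2 × €3,825 = €7,650. 14% of the €13,300 excess over €333,600 is €1,862; credit = €7,650 − €1,862 = €5,788.
At €348,900 — base = 2 × €3,825 = €7,650. 14% of the €15,300 excess over €333,600 is €2,142; credit = €7,650 − €2,142 = €5,508.
Lost: €5,788 − €5,508 = €280.

€280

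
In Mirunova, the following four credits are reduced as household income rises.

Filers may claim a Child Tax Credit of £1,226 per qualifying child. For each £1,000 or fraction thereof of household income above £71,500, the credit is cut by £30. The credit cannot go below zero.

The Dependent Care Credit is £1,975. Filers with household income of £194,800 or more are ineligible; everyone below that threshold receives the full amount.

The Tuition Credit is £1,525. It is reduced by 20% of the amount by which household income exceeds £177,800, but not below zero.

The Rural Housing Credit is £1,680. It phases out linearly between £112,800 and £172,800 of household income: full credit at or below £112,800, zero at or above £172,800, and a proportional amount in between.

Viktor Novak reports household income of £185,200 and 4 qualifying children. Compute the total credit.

Child Tax Credit: base = 4 × £1,226 = £4,904. income exceeds £71,500 by £113,700, which is 114 full-or-partial £1,000 increments; reduction = 114 × £30 = £3,420, leaving £1,484.
Dependent Care Credit: £185,200 is below the £194,800 cutoff, so the full £1,975 applies.
Tuition Credit: 20% of the £7,400 excess over £177,800 is £1,480; credit = £1,525 − £1,480 = £45.
Rural Housing Credit: £185,200 is at or above £172,800, so the credit is £0.
Total: £1,484 + £1,975 + £45 + £0 = £3,504.

£3,504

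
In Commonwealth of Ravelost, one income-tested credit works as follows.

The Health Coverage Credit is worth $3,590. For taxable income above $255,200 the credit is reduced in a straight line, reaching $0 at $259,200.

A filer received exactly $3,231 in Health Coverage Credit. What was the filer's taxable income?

$3,231 is 3,231/3,590 of the full $3,590, so 359/3,590 of the $4,000 range has been used: income = $255,200 + $4,000 × 359/3,590 = $255,600.

$255,600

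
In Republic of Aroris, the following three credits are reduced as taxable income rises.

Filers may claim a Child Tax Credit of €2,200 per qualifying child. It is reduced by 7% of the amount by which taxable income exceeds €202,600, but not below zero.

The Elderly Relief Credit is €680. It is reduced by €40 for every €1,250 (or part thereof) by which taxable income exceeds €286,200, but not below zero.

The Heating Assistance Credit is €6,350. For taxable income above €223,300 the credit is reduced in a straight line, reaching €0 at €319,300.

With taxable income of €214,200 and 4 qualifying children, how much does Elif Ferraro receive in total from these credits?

€15,018

Child Tax Credit: base = 4 × €2,200 = €8,800. 7% of the €11,600 excess over €202,600 is €812; credit = €8,800 − €812 = €7,988.
Elderly Relief Credit: €214,200 is at or below the €286,200 threshold, so the full €680 applies.
Heating Assistance Credit: €214,200 is at or below the €223,300 threshold, so the full €6,350 applies.
Total: €7,988 + €680 + €6,350 = €15,018.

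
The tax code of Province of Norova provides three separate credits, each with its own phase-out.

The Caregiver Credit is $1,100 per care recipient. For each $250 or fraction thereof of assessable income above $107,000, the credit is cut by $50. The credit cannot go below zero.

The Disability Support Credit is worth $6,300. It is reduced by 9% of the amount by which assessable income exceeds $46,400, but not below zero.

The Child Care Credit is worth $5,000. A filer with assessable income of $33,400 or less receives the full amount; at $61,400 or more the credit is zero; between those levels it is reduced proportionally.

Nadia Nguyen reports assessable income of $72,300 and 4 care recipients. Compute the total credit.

$8,369

Caregiver Credit: base = 4 × $1,100 = $4,400. $72,300 is at or below the $107,000 threshold, so the full $4,400 applies.
Disability Support Credit: 9% of the $25,900 excess over $46,400 is $2,331; credit = $6,300 − $2,331 = $3,969.
Child Care Credit: $72,300 is at or above $61,400, so the credit is $0.
Total: $4,400 + $3,969 + $0 = $8,369.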